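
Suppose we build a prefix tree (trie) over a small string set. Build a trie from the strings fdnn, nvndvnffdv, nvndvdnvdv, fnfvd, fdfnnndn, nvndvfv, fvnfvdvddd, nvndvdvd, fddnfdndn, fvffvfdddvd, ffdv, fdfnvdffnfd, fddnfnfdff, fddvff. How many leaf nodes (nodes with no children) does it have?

14

Leaves are exactly the stored words that no other stored word extends.
Those words: "fddnfdndn", "fddnfnfdff", "fddvff", "fdfnnndn", "fdfnvdffnfd", "fdnn", "ffdv", "fnfvd", "fvffvfdddvd", "fvnfvdvddd", "nvndvdnvdv", "nvndvdvd", "nvndvfv", "nvndvnffdv"
Leaf count: 14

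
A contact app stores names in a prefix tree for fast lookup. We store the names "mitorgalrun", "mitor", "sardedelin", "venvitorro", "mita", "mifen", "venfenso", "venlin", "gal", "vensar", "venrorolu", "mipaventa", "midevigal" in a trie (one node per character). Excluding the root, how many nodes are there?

69

For each word, the new-node count is its length minus the longest prefix already in the trie:
  "mitorgalrun" → 11 new (m, i, t, o, r, g, a, l, r, u, n)
  "mitor" → prefix "mitor" already present; 0 new (none)
  "sardedelin" → 10 new (s, a, r, d, e, d, e, l, i, n)
  "venvitorro" → 10 new (v, e, n, v, i, t, o, r, r, o)
  "mita" → prefix "mit" already present; 1 new (a)
  "mifen" → prefix "mi" already present; 3 new (f, e, n)
  "venfenso" → prefix "ven" already present; 5 new (f, e, n, s, o)
  "venlin" → prefix "ven" already present; 3 new (l, i, n)
  "gal" → 3 new (g, a, l)
  "vensar" → prefix "ven" already present; 3 new (s, a, r)
  "venrorolu" → prefix "ven" already present; 6 new (r, o, r, o, l, u)
  "mipaventa" → prefix "mi" already present; 7 new (p, a, v, e, n, t, a)
  "midevigal" → prefix "mi" already present; 7 new (d, e, v, i, g, a, l)
Total nodes = 11 + 0 + 10 + 10 + 1 + 3 + 5 + 3 + 3 + 3 + 6 + 7 + 7 = 69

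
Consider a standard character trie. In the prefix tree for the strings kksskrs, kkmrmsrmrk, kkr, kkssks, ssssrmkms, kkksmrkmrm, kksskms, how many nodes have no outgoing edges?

Leaves are exactly the stored words that no other stored word extends.
Those words: "kkksmrkmrm", "kkmrmsrmrk", "kkr", "kksskms", "kksskrs", "kkssks", "ssssrmkms"
Leaf count: 7

7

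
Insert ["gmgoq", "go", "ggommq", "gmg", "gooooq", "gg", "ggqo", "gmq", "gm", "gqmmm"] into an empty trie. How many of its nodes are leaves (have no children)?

A leaf is a node with no children — equivalently, the end of a word that is not a proper prefix of any other stored word.
Those words: "ggommq", "ggqo", "gmgoq", "gmq", "gooooq", "gqmmm"
Leaf count: 6

6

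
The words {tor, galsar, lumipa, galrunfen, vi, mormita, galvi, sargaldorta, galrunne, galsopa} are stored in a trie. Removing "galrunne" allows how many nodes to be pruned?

2

A node on "galrunne"'s path can go only if nothing else ends at it or branches off below it.
The suffix "ne" (2 nodes) is used only by "galrunne"; the node for "galrun" still has the child "f", so pruning stops there.
Nodes removed: 2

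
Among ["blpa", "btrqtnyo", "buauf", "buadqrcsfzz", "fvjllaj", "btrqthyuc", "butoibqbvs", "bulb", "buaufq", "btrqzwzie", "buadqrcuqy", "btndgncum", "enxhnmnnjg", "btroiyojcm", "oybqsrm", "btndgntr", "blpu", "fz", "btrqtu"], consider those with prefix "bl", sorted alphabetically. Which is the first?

DFS of the "bl" subtree visits, in order: "blpa", "blpu"
The 1st is blpa.

blpa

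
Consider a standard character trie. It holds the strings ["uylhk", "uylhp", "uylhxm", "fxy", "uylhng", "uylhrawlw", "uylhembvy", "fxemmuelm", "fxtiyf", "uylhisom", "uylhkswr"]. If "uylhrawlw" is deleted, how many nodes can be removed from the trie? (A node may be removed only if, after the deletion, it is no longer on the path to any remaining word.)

Walk "uylhrawlw" from the leaf back toward the root, removing each node that no remaining word uses.
The suffix "rawlw" (5 nodes) is used only by "uylhrawlw"; the node for "uylh" still has the child "k", so pruning stops there.
Nodes removed: 5

5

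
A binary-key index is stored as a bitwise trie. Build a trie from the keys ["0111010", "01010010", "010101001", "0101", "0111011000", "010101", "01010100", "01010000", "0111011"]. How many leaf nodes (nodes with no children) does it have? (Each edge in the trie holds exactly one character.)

Leaves are exactly the stored words that no other stored word extends.
Those words: "01010000", "01010010", "010101001", "0111010", "0111011000"
Leaf count: 5

5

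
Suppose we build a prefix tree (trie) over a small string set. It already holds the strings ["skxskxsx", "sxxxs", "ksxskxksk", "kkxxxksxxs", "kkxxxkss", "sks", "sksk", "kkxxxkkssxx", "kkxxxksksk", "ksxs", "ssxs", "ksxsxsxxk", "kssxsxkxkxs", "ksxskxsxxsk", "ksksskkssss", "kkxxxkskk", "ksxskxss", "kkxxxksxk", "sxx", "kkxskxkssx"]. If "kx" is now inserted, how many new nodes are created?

1

"k" is already a path in the trie; the remaining "x" must be added.
Each of the 1 remaining characters creates one node.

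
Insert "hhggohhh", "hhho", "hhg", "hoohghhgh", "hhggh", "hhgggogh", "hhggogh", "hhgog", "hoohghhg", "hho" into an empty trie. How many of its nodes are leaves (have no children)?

Leaves are exactly the stored words that no other stored word extends.
Those words: "hhgggogh", "hhggh", "hhggogh", "hhggohhh", "hhgog", "hhho", "hho", "hoohghhgh"
Leaf count: 8

8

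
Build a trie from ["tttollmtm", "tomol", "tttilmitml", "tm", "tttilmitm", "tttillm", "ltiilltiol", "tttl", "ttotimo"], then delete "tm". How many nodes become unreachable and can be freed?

1

After clearing the end-marker at "tm", prune upward until reaching a node still needed by another word.
The suffix "m" (1 node) is used only by "tm"; the node for "t" still has the child "t", so pruning stops there.
Nodes removed: 1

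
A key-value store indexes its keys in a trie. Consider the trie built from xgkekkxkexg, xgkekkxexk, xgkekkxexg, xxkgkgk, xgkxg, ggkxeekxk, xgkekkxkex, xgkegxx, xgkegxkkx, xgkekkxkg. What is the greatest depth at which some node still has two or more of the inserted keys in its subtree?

10

The deepest shared node is where two words last agree before diverging.
e.g. "xgkekkxkex" and "xgkekkxkexg" share the prefix "xgkekkxkex" of length 10; no pair shares a longer one.
Longest shared-prefix length: 10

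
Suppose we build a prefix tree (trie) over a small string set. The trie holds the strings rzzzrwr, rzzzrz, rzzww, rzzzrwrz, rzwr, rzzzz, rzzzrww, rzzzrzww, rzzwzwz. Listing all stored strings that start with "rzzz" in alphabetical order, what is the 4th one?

rzzzrz

Words with prefix "rzzz", in lexicographic order: "rzzzrwr", "rzzzrwrz", "rzzzrww", "rzzzrz", "rzzzrzww", "rzzzz"
Position 4: rzzzrz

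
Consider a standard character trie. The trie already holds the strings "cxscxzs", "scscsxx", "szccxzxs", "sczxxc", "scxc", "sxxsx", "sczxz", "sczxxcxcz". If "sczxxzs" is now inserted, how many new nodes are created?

2

Walking "sczxxzs" from the root, the first 5 characters ("sczxx") follow existing edges; "z" is the first miss.
So 7 − 5 = 2 new nodes.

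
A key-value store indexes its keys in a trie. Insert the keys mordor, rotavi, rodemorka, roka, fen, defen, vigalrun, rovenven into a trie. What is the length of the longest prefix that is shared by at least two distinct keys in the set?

2

Equivalently: take the maximum, over all pairs, of their longest common prefix length.
e.g. "rodemorka" and "roka" share the prefix "ro" of length 2; no pair shares a longer one.
Longest shared-prefix length: 2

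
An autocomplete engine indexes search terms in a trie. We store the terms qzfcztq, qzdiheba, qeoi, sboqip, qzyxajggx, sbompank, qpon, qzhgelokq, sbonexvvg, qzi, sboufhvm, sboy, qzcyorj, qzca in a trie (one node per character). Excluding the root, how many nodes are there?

63

Count nodes per top-level branch (shared prefixes stored once):
  'q'-branch (qeoi, qpon, qzca, qzcyorj, qzdiheba, qzfcztq, qzhgelokq, qzi, qzyxajggx): 40 nodes
  's'-branch (sbompank, sbonexvvg, sboqip, sboufhvm, sboy): 23 nodes
Sum: 63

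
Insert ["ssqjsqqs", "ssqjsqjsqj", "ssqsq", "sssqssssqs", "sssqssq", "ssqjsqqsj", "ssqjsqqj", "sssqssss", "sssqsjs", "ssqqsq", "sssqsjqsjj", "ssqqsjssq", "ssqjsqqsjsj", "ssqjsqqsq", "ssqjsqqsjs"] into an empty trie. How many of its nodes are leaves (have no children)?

A leaf is a node with no children — equivalently, the end of a word that is not a proper prefix of any other stored word.
Those words: "ssqjsqjsqj", "ssqjsqqj", "ssqjsqqsjsj", "ssqjsqqsq", "ssqqsjssq", "ssqqsq", "ssqsq", "sssqsjqsjj", "sssqsjs", "sssqssq", "sssqssssqs"
Leaf count: 11

11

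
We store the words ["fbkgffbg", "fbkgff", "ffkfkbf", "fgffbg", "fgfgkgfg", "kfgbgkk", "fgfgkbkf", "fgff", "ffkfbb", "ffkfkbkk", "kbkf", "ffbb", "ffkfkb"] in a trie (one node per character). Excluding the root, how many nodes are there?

43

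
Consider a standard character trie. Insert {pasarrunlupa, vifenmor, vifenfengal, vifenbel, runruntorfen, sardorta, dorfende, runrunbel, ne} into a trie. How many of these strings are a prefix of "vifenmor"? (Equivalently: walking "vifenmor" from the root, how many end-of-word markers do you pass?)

1

Traverse "vifenmor" character by character; count nodes along the way that are marked as word ends.
Prefixes of the query that are stored words: "vifenmor"
Count: 1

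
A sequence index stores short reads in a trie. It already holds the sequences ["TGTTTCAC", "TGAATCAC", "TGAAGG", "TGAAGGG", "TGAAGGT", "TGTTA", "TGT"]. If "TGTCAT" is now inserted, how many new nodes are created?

Walking "TGTCAT" from the root, the first 3 characters ("TGT") follow existing edges; "C" is the first miss.
New nodes needed: |"TGTCAT"| − 3 = 6 − 3 = 3.

3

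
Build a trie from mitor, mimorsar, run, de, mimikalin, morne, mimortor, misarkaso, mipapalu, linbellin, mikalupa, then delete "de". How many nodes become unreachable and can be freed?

A node on "de"'s path can go only if nothing else ends at it or branches off below it.
No other word shares any prefix with "de", so all 2 of its nodes go.
Nodes removed: 2

2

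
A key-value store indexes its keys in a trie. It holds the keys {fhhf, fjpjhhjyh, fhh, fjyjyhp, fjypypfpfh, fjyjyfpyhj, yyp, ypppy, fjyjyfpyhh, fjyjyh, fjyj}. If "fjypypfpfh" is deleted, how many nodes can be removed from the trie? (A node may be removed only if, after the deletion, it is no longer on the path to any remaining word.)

7

A node on "fjypypfpfh"'s path can go only if nothing else ends at it or branches off below it.
The suffix "pypfpfh" (7 nodes) is used only by "fjypypfpfh"; the node for "fjy" still has the child "j", so pruning stops there.
Nodes removed: 7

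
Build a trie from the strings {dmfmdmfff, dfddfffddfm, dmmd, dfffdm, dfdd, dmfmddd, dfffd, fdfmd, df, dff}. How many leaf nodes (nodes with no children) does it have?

6

A leaf is a node with no children — equivalently, the end of a word that is not a proper prefix of any other stored word.
Those words: "dfddfffddfm", "dfffdm", "dmfmddd", "dmfmdmfff", "dmmd", "fdfmd"
Leaf count: 6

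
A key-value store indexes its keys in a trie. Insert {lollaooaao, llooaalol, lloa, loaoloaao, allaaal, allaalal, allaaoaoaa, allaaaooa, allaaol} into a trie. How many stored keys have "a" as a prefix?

5

Filter for entries beginning with "a":
Matches: "allaaal", "allaaaooa", "allaalal", "allaaoaoaa", "allaaol"
Count: 5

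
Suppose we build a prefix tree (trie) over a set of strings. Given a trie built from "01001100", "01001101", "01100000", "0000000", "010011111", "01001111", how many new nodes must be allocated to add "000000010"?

The longest prefix of "000000010" already in the trie is "0000000" (length 7).
New nodes needed: |"000000010"| − 7 = 9 − 7 = 2.

2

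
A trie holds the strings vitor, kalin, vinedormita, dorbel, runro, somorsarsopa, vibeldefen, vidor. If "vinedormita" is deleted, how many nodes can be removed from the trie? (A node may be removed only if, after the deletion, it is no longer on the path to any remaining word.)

9

A node on "vinedormita"'s path can go only if nothing else ends at it or branches off below it.
The suffix "nedormita" (9 nodes) is used only by "vinedormita"; the node for "vi" still has the child "t", so pruning stops there.
Nodes removed: 9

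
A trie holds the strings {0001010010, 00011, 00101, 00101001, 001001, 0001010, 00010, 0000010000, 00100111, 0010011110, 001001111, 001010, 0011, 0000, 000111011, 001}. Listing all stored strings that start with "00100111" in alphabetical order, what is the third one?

Words with prefix "00100111", in lexicographic order: "00100111", "001001111", "0010011110"
The 3rd is 0010011110.

0010011110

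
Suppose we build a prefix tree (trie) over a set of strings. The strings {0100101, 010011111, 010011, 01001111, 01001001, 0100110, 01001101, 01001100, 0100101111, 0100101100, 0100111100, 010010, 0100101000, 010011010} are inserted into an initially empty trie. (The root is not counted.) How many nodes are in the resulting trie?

27

Insert word by word; a character creates a node only if that edge doesn't already exist:
  "0100101" → 7 new (0, 1, 0, 0, 1, 0, 1)
  "010011111" → prefix "01001" already present; 4 new (1, 1, 1, 1)
  "010011" → prefix "010011" already present; 0 new (none)
  "01001111" → prefix "01001111" already present; 0 new (none)
  "01001001" → prefix "010010" already present; 2 new (0, 1)
  "0100110" → prefix "010011" already present; 1 new (0)
  "01001101" → prefix "0100110" already present; 1 new (1)
  "01001100" → prefix "0100110" already present; 1 new (0)
  "0100101111" → prefix "0100101" already present; 3 new (1, 1, 1)
  "0100101100" → prefix "01001011" already present; 2 new (0, 0)
  "0100111100" → prefix "01001111" already present; 2 new (0, 0)
  "010010" → prefix "010010" already present; 0 new (none)
  "0100101000" → prefix "0100101" already present; 3 new (0, 0, 0)
  "010011010" → prefix "01001101" already present; 1 new (0)
Total nodes = 7 + 4 + 0 + 0 + 2 + 1 + 1 + 1 + 3 + 2 + 2 + 0 + 3 + 1 = 27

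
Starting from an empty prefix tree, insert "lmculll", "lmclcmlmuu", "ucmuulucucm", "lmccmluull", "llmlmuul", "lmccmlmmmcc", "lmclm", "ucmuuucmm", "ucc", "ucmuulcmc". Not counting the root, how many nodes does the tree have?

Trace insertions, counting only characters that open a new branch:
  "lmculll" → 7 new (l, m, c, u, l, l, l)
  "lmclcmlmuu" → prefix "lmc" already present; 7 new (l, c, m, l, m, u, u)
  "ucmuulucucm" → 11 new (u, c, m, u, u, l, u, c, u, c, m)
  "lmccmluull" → prefix "lmc" already present; 7 new (c, m, l, u, u, l, l)
  "llmlmuul" → prefix "l" already present; 7 new (l, m, l, m, u, u, l)
  "lmccmlmmmcc" → prefix "lmccml" already present; 5 new (m, m, m, c, c)
  "lmclm" → prefix "lmcl" already present; 1 new (m)
  "ucmuuucmm" → prefix "ucmuu" already present; 4 new (u, c, m, m)
  "ucc" → prefix "uc" already present; 1 new (c)
  "ucmuulcmc" → prefix "ucmuul" already present; 3 new (c, m, c)
Total nodes = 7 + 7 + 11 + 7 + 7 + 5 + 1 + 4 + 1 + 3 = 53

53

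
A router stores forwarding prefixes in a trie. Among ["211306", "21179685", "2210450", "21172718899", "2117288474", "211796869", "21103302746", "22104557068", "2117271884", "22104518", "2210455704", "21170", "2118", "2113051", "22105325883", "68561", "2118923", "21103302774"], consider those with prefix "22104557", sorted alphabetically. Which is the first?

2210455704

Filter for "22104557…" and sort: "2210455704", "22104557068"
Position 1: 2210455704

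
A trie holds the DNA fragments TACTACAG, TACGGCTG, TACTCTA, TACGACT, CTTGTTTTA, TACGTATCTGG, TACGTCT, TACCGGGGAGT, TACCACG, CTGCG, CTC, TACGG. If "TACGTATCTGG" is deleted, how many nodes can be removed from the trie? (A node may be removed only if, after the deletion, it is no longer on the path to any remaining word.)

Walk "TACGTATCTGG" from the leaf back toward the root, removing each node that no remaining word uses.
The suffix "ATCTGG" (6 nodes) is used only by "TACGTATCTGG"; the node for "TACGT" still has the child "C", so pruning stops there.
Nodes removed: 6

6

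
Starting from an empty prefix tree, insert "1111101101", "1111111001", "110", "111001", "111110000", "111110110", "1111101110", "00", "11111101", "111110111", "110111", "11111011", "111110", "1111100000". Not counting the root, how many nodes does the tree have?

Insert word by word; a character creates a node only if that edge doesn't already exist:
  "1111101101" → 10 new (1, 1, 1, 1, 1, 0, 1, 1, 0, 1)
  "1111111001" → prefix "11111" already present; 5 new (1, 1, 0, 0, 1)
  "110" → prefix "11" already present; 1 new (0)
  "111001" → prefix "111" already present; 3 new (0, 0, 1)
  "111110000" → prefix "111110" already present; 3 new (0, 0, 0)
  "111110110" → prefix "111110110" already present; 0 new (none)
  "1111101110" → prefix "11111011" already present; 2 new (1, 0)
  "00" → 2 new (0, 0)
  "11111101" → prefix "111111" already present; 2 new (0, 1)
  "111110111" → prefix "111110111" already present; 0 new (none)
  "110111" → prefix "110" already present; 3 new (1, 1, 1)
  "11111011" → prefix "11111011" already present; 0 new (none)
  "111110" → prefix "111110" already present; 0 new (none)
  "1111100000" → prefix "111110000" already present; 1 new (0)
Total nodes = 10 + 5 + 1 + 3 + 3 + 0 + 2 + 2 + 2 + 0 + 3 + 0 + 0 + 1 = 32

32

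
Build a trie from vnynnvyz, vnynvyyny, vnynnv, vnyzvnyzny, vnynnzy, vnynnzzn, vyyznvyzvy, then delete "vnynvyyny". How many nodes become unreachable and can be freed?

Walk "vnynvyyny" from the leaf back toward the root, removing each node that no remaining word uses.
The suffix "vyyny" (5 nodes) is used only by "vnynvyyny"; the node for "vnyn" still has the child "n", so pruning stops there.
Nodes removed: 5

5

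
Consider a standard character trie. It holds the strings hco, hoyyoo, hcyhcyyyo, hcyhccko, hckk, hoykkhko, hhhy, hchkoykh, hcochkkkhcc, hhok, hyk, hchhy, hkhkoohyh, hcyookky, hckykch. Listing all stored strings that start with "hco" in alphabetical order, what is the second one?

Words with prefix "hco", in lexicographic order: "hco", "hcochkkkhcc"
The 2nd is hcochkkkhcc.

hcochkkkhcc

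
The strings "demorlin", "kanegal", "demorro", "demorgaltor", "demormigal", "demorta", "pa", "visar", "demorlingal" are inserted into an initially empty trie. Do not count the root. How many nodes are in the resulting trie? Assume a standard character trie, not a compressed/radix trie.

Count nodes per top-level branch (shared prefixes stored once):
  'd'-branch (demorgaltor, demorlin, demorlingal, demormigal, demorro, demorta): 26 nodes
  'k'-branch (kanegal): 7 nodes
  'p'-branch (pa): 2 nodes
  'v'-branch (visar): 5 nodes
Sum: 40

40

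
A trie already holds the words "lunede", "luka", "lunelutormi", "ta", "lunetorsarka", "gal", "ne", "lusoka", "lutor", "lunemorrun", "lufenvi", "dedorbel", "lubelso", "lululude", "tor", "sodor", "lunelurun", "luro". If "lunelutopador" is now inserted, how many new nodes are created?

Walking "lunelutopador" from the root, the first 8 characters ("luneluto") follow existing edges; "p" is the first miss.
Each of the 5 remaining characters creates one node.

5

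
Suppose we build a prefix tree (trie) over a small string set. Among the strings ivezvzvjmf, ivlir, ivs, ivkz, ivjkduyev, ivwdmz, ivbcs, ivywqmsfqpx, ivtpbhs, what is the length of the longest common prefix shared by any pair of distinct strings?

2

The deepest shared node is where two words last agree before diverging.
"ivbcs" and "ivezvzvjmf" agree on "iv" (2 characters) before diverging; nothing deeper is shared.
Longest shared-prefix length: 2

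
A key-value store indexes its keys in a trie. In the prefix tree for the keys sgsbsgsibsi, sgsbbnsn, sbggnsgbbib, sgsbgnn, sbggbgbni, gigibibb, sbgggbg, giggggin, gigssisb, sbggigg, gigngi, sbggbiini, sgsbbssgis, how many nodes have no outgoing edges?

13

Leaves are exactly the stored words that no other stored word extends.
Those words: "giggggin", "gigibibb", "gigngi", "gigssisb", "sbggbgbni", "sbggbiini", "sbgggbg", "sbggigg", "sbggnsgbbib", "sgsbbnsn", "sgsbbssgis", "sgsbgnn", "sgsbsgsibsi"
Leaf count: 13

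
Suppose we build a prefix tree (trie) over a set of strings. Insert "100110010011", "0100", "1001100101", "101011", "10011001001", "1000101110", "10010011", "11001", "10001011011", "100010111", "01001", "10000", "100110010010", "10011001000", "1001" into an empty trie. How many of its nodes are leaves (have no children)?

11

A leaf is a node with no children — equivalently, the end of a word that is not a proper prefix of any other stored word.
Those words: "01001", "10000", "10001011011", "1000101110", "10010011", "10011001000", "100110010010", "100110010011", "1001100101", "101011", "11001"
Leaf count: 11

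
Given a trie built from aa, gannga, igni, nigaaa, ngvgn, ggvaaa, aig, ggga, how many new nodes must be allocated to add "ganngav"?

1

The longest prefix of "ganngav" already in the trie is "gannga" (length 6).
New nodes needed: |"ganngav"| − 6 = 7 − 6 = 1.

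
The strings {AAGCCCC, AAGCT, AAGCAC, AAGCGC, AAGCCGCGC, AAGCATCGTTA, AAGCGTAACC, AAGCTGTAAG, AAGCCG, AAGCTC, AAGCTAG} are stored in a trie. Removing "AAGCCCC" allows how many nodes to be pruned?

A node on "AAGCCCC"'s path can go only if nothing else ends at it or branches off below it.
The suffix "CC" (2 nodes) is used only by "AAGCCCC"; the node for "AAGCC" still has the child "G", so pruning stops there.
Nodes removed: 2

2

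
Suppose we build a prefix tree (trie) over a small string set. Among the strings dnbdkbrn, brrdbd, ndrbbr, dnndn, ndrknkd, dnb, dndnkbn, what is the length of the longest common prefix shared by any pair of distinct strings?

3

Equivalently: take the maximum, over all pairs, of their longest common prefix length.
"dnb" and "dnbdkbrn" agree on "dnb" (3 characters) before diverging; nothing deeper is shared.
Longest shared-prefix length: 3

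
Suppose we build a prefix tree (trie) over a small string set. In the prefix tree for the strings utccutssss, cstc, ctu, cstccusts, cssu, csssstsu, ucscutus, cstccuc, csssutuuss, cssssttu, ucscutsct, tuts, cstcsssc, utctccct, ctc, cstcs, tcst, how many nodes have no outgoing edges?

A leaf is a node with no children — equivalently, the end of a word that is not a proper prefix of any other stored word.
Those words: "csssstsu", "cssssttu", "csssutuuss", "cssu", "cstccuc", "cstccusts", "cstcsssc", "ctc", "ctu", "tcst", "tuts", "ucscutsct", "ucscutus", "utccutssss", "utctccct"
Leaf count: 15

15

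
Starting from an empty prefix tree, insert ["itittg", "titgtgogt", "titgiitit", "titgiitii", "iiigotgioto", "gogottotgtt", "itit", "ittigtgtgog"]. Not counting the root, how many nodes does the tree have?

51

For each word, the new-node count is its length minus the longest prefix already in the trie:
  "itittg" → 6 new (i, t, i, t, t, g)
  "titgtgogt" → 9 new (t, i, t, g, t, g, o, g, t)
  "titgiitit" → prefix "titg" already present; 5 new (i, i, t, i, t)
  "titgiitii" → prefix "titgiiti" already present; 1 new (i)
  "iiigotgioto" → prefix "i" already present; 10 new (i, i, g, o, t, g, i, o, t, o)
  "gogottotgtt" → 11 new (g, o, g, o, t, t, o, t, g, t, t)
  "itit" → prefix "itit" already present; 0 new (none)
  "ittigtgtgog" → prefix "it" already present; 9 new (t, i, g, t, g, t, g, o, g)
Total nodes = 6 + 9 + 5 + 1 + 10 + 11 + 0 + 9 = 51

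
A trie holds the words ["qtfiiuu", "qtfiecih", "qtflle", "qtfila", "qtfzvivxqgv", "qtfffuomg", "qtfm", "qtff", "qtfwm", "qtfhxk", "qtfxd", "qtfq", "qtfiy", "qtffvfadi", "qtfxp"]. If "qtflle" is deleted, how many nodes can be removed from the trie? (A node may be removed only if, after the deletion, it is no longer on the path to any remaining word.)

A node on "qtflle"'s path can go only if nothing else ends at it or branches off below it.
The suffix "lle" (3 nodes) is used only by "qtflle"; the node for "qtf" still has the child "i", so pruning stops there.
Nodes removed: 3

3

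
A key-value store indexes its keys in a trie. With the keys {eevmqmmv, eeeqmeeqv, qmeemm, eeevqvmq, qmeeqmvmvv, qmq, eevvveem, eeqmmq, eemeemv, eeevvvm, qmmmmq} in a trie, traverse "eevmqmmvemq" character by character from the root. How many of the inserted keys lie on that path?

1

Walk "eevmqmmvemq" from the root; an end-of-word marker is hit whenever a stored word is a prefix of "eevmqmmvemq".
Prefixes of the query that are stored words: "eevmqmmv"
Count: 1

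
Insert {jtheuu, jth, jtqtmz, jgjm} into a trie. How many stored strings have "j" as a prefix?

4

Walk to "j"; the words in its subtree are exactly those with that prefix.
Matches: "jgjm", "jth", "jtheuu", "jtqtmz"
Count: 4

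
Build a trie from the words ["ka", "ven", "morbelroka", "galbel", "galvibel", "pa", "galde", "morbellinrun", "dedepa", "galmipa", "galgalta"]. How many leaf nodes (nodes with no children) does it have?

11

Leaves are exactly the stored words that no other stored word extends.
Those words: "dedepa", "galbel", "galde", "galgalta", "galmipa", "galvibel", "ka", "morbellinrun", "morbelroka", "pa", "ven"
Leaf count: 11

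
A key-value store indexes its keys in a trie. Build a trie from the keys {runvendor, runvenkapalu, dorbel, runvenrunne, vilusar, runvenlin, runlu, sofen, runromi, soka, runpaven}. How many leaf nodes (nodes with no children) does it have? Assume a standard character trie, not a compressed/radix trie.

11

A leaf is a node with no children — equivalently, the end of a word that is not a proper prefix of any other stored word.
Those words: "dorbel", "runlu", "runpaven", "runromi", "runvendor", "runvenkapalu", "runvenlin", "runvenrunne", "sofen", "soka", "vilusar"
Leaf count: 11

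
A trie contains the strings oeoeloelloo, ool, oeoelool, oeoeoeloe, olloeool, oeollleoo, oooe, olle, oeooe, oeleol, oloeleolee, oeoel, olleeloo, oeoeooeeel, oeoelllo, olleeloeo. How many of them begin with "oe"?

9

Filter for entries beginning with "oe":
Matches: "oeleol", "oeoel", "oeoelllo", "oeoeloelloo", "oeoelool", "oeoeoeloe", "oeoeooeeel", "oeollleoo", "oeooe"
Count: 9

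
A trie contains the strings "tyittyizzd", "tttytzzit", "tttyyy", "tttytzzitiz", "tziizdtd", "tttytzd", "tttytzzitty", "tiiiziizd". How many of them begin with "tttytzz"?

3

Filter for entries beginning with "tttytzz":
Words under "tttytzz": tttytzzit, tttytzzitiz, tttytzzitty
Count: 3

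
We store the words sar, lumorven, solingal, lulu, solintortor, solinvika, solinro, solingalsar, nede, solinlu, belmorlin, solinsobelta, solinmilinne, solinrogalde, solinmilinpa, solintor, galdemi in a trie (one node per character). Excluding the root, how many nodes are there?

Count nodes per top-level branch (shared prefixes stored once):
  'b'-branch (belmorlin): 9 nodes
  'g'-branch (galdemi): 7 nodes
  'l'-branch (lulu, lumorven): 10 nodes
  'n'-branch (nede): 4 nodes
  's'-branch (sar, solingal, solingalsar, solinlu, solinmilinne, solinmilinpa, solinro, solinrogalde, solinsobelta, solintor, solintortor, solinvika): 48 nodes
Sum: 78

78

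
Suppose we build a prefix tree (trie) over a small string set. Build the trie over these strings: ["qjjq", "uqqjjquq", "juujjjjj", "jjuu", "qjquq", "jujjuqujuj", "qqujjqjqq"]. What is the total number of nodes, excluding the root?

Count nodes per top-level branch (shared prefixes stored once):
  'j'-branch (jjuu, jujjuqujuj, juujjjjj): 19 nodes
  'q'-branch (qjjq, qjquq, qqujjqjqq): 15 nodes
  'u'-branch (uqqjjquq): 8 nodes
Sum: 42

42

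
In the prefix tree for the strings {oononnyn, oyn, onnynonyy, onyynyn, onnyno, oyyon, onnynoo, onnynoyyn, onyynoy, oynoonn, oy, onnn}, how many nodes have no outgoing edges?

Leaves are exactly the stored words that no other stored word extends.
Those words: "onnn", "onnynonyy", "onnynoo", "onnynoyyn", "onyynoy", "onyynyn", "oononnyn", "oynoonn", "oyyon"
Leaf count: 9

9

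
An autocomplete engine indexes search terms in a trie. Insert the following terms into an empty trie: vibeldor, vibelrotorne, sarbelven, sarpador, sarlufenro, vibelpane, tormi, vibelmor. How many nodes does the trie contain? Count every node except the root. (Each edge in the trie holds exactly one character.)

For each word, the new-node count is its length minus the longest prefix already in the trie:
  "vibeldor" → 8 new (v, i, b, e, l, d, o, r)
  "vibelrotorne" → prefix "vibel" already present; 7 new (r, o, t, o, r, n, e)
  "sarbelven" → 9 new (s, a, r, b, e, l, v, e, n)
  "sarpador" → prefix "sar" already present; 5 new (p, a, d, o, r)
  "sarlufenro" → prefix "sar" already present; 7 new (l, u, f, e, n, r, o)
  "vibelpane" → prefix "vibel" already present; 4 new (p, a, n, e)
  "tormi" → 5 new (t, o, r, m, i)
  "vibelmor" → prefix "vibel" already present; 3 new (m, o, r)
Total nodes = 8 + 7 + 9 + 5 + 7 + 4 + 5 + 3 = 48

48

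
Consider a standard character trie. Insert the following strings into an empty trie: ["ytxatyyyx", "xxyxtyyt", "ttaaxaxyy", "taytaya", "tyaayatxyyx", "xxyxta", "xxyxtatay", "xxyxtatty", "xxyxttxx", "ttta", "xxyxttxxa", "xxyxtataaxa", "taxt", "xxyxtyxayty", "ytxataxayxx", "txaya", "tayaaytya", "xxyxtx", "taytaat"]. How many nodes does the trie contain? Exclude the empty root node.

For each word, the new-node count is its length minus the longest prefix already in the trie:
  "ytxatyyyx" → 9 new (y, t, x, a, t, y, y, y, x)
  "xxyxtyyt" → 8 new (x, x, y, x, t, y, y, t)
  "ttaaxaxyy" → 9 new (t, t, a, a, x, a, x, y, y)
  "taytaya" → prefix "t" already present; 6 new (a, y, t, a, y, a)
  "tyaayatxyyx" → prefix "t" already present; 10 new (y, a, a, y, a, t, x, y, y, x)
  "xxyxta" → prefix "xxyxt" already present; 1 new (a)
  "xxyxtatay" → prefix "xxyxta" already present; 3 new (t, a, y)
  "xxyxtatty" → prefix "xxyxtat" already present; 2 new (t, y)
  "xxyxttxx" → prefix "xxyxt" already present; 3 new (t, x, x)
  "ttta" → prefix "tt" already present; 2 new (t, a)
  "xxyxttxxa" → prefix "xxyxttxx" already present; 1 new (a)
  "xxyxtataaxa" → prefix "xxyxtata" already present; 3 new (a, x, a)
  "taxt" → prefix "ta" already present; 2 new (x, t)
  "xxyxtyxayty" → prefix "xxyxty" already present; 5 new (x, a, y, t, y)
  "ytxataxayxx" → prefix "ytxat" already present; 6 new (a, x, a, y, x, x)
  "txaya" → prefix "t" already present; 4 new (x, a, y, a)
  "tayaaytya" → prefix "tay" already present; 6 new (a, a, y, t, y, a)
  "xxyxtx" → prefix "xxyxt" already present; 1 new (x)
  "taytaat" → prefix "tayta" already present; 2 new (a, t)
Total nodes = 9 + 8 + 9 + 6 + 10 + 1 + 3 + 2 + 3 + 2 + 1 + 3 + 2 + 5 + 6 + 4 + 6 + 1 + 2 = 83

83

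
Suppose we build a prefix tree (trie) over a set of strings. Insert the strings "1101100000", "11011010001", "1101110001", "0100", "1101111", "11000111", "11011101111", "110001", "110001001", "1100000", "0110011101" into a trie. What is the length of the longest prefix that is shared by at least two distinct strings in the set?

The deepest shared node is where two words last agree before diverging.
e.g. "1101110001" and "11011101111" share the prefix "1101110" of length 7; no pair shares a longer one.
Longest shared-prefix length: 7

7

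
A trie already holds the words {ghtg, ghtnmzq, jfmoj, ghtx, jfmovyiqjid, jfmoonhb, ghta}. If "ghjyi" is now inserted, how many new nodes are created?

Walking "ghjyi" from the root, the first 2 characters ("gh") follow existing edges; "j" is the first miss.
So 5 − 2 = 3 new nodes.

3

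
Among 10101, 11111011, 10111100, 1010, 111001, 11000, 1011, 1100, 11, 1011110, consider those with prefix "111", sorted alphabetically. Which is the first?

Words with prefix "111", in lexicographic order: "111001", "11111011"
Position 1: 111001

111001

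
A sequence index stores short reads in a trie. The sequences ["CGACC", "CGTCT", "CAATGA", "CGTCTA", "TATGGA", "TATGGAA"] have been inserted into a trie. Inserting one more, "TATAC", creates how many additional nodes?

2

"TAT" is already a path in the trie; the remaining "AC" must be added.
Each of the 2 remaining characters creates one node.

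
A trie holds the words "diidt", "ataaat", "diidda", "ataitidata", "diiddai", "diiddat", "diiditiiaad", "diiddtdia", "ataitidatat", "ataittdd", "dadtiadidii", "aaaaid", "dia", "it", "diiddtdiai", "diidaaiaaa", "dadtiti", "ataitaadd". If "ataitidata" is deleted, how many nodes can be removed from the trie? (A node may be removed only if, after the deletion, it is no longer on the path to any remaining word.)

0

A node on "ataitidata"'s path can go only if nothing else ends at it or branches off below it.
Every node on "ataitidata" is still needed (e.g. by "ataitidatat"), so nothing is freed.
Nodes removed: 0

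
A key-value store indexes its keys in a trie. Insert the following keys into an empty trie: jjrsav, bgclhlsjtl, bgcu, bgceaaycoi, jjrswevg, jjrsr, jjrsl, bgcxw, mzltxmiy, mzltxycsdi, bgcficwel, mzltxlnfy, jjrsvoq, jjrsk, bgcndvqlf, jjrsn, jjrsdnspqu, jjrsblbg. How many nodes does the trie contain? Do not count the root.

For each word, the new-node count is its length minus the longest prefix already in the trie:
  "jjrsav" → 6 new (j, j, r, s, a, v)
  "bgclhlsjtl" → 10 new (b, g, c, l, h, l, s, j, t, l)
  "bgcu" → prefix "bgc" already present; 1 new (u)
  "bgceaaycoi" → prefix "bgc" already present; 7 new (e, a, a, y, c, o, i)
  "jjrswevg" → prefix "jjrs" already present; 4 new (w, e, v, g)
  "jjrsr" → prefix "jjrs" already present; 1 new (r)
  "jjrsl" → prefix "jjrs" already present; 1 new (l)
  "bgcxw" → prefix "bgc" already present; 2 new (x, w)
  "mzltxmiy" → 8 new (m, z, l, t, x, m, i, y)
  "mzltxycsdi" → prefix "mzltx" already present; 5 new (y, c, s, d, i)
  "bgcficwel" → prefix "bgc" already present; 6 new (f, i, c, w, e, l)
  "mzltxlnfy" → prefix "mzltx" already present; 4 new (l, n, f, y)
  "jjrsvoq" → prefix "jjrs" already present; 3 new (v, o, q)
  "jjrsk" → prefix "jjrs" already present; 1 new (k)
  "bgcndvqlf" → prefix "bgc" already present; 6 new (n, d, v, q, l, f)
  "jjrsn" → prefix "jjrs" already present; 1 new (n)
  "jjrsdnspqu" → prefix "jjrs" already present; 6 new (d, n, s, p, q, u)
  "jjrsblbg" → prefix "jjrs" already present; 4 new (b, l, b, g)
Total nodes = 6 + 10 + 1 + 7 + 4 + 1 + 1 + 2 + 8 + 5 + 6 + 4 + 3 + 1 + 6 + 1 + 6 + 4 = 76

76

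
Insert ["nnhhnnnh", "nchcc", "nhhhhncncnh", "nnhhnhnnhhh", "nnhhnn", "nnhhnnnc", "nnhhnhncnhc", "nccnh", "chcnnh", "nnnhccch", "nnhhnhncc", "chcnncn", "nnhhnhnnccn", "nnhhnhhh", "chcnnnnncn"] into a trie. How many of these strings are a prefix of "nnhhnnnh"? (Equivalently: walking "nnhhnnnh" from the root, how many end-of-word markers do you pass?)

2

Walk "nnhhnnnh" from the root; an end-of-word marker is hit whenever a stored word is a prefix of "nnhhnnnh".
Prefixes of the query that are stored words: "nnhhnn", "nnhhnnnh"
Count: 2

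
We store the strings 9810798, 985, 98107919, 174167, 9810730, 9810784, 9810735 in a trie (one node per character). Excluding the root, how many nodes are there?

For each word, the new-node count is its length minus the longest prefix already in the trie:
  "9810798" → 7 new (9, 8, 1, 0, 7, 9, 8)
  "985" → prefix "98" already present; 1 new (5)
  "98107919" → prefix "981079" already present; 2 new (1, 9)
  "174167" → 6 new (1, 7, 4, 1, 6, 7)
  "9810730" → prefix "98107" already present; 2 new (3, 0)
  "9810784" → prefix "98107" already present; 2 new (8, 4)
  "9810735" → prefix "981073" already present; 1 new (5)
Total nodes = 7 + 1 + 2 + 6 + 2 + 2 + 1 = 21

21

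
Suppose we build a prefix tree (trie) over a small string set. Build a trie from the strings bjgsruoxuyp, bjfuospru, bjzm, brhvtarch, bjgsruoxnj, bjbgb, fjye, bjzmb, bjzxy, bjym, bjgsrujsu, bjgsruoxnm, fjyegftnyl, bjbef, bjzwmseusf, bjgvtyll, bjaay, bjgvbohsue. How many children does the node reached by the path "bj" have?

The children of the "bj" node are the distinct next characters among strings starting with "bj".
Distinct next characters after "bj": a, b, f, g, y, z.
That node has 6 child edges.

6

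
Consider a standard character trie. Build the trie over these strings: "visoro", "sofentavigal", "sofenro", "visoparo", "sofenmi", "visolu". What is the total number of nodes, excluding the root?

Trie structure (* marks end of a word):
(root)
├─ s
│  └─ o
│     └─ f
│        └─ e
│           └─ n
│              ├─ m
│              │  └─ i *
│              ├─ r
│              │  └─ o *
│              └─ t
│                 └─ a
│                    └─ v
│                       └─ i
│                          └─ g
│                             └─ a
│                                └─ l *
└─ v
   └─ i
      └─ s
         └─ o
            ├─ l
            │  └─ u *
            ├─ p
            │  └─ a
            │     └─ r
            │        └─ o *
            └─ r
               └─ o *
Counting every labelled node above: 28.

28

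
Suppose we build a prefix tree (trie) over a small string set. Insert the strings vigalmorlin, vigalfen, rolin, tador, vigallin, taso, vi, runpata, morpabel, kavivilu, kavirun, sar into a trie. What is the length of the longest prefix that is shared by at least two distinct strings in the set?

5

Look for the deepest trie node that still has at least two words in its subtree.
"vigalfen" and "vigallin" agree on "vigal" (5 characters) before diverging; nothing deeper is shared.
Longest shared-prefix length: 5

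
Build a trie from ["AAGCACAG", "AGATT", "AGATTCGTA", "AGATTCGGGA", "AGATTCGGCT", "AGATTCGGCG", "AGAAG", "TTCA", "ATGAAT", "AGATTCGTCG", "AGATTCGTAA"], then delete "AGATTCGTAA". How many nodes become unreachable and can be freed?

After clearing the end-marker at "AGATTCGTAA", prune upward until reaching a node still needed by another word.
The suffix "A" (1 node) is used only by "AGATTCGTAA"; "AGATTCGTA" is itself a stored word, so pruning stops there.
Nodes removed: 1

1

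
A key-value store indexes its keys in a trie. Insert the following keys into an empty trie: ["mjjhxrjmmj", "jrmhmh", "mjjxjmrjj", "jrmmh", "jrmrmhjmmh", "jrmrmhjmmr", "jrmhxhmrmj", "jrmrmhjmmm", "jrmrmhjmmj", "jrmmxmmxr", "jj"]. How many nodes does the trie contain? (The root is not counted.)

46

Count nodes per top-level branch (shared prefixes stored once):
  'j'-branch (jj, jrmhmh, jrmhxhmrmj, jrmmh, jrmmxmmxr, jrmrmhjmmh, jrmrmhjmmj, jrmrmhjmmm, jrmrmhjmmr): 30 nodes
  'm'-branch (mjjhxrjmmj, mjjxjmrjj): 16 nodes
Sum: 46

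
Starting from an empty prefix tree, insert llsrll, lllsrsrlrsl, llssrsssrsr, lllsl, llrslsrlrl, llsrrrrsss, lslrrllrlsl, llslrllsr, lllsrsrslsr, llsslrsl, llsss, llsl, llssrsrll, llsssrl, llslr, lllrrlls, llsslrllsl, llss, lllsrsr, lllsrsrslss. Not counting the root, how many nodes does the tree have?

78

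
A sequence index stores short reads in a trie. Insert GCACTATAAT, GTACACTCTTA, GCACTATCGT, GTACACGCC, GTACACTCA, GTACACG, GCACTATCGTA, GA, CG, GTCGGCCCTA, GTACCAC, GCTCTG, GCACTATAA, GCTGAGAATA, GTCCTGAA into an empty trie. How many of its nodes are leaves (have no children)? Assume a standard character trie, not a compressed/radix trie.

12

Leaves are exactly the stored words that no other stored word extends.
Those words: "CG", "GA", "GCACTATAAT", "GCACTATCGTA", "GCTCTG", "GCTGAGAATA", "GTACACGCC", "GTACACTCA", "GTACACTCTTA", "GTACCAC", "GTCCTGAA", "GTCGGCCCTA"
Leaf count: 12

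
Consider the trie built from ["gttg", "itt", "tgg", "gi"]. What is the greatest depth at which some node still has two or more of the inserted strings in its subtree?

1

Look for the deepest trie node that still has at least two words in its subtree.
e.g. "gi" and "gttg" share the prefix "g" of length 1; no pair shares a longer one.
Longest shared-prefix length: 1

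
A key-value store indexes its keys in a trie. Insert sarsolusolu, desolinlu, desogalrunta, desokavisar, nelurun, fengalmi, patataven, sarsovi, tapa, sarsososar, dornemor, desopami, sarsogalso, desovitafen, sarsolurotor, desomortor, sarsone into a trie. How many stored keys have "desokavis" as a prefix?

1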